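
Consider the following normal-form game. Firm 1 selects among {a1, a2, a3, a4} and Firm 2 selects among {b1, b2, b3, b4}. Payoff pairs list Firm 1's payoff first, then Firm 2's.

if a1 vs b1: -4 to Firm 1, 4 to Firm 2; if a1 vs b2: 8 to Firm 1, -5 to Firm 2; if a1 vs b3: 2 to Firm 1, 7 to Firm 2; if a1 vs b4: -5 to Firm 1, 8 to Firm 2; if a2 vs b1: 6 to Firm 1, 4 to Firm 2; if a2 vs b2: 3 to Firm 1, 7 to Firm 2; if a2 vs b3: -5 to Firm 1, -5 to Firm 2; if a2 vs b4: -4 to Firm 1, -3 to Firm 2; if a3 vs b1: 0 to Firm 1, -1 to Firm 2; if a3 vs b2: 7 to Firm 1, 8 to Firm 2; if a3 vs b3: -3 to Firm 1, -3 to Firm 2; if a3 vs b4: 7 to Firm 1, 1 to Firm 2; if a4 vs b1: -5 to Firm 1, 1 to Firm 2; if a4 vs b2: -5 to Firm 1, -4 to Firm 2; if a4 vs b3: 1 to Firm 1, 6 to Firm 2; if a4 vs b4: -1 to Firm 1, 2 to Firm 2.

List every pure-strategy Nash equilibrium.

No pure-strategy Nash equilibrium

A profile is a Nash equilibrium when each player is best-responding to the other.
Firm 1's best responses — vs b1: a2 (payoff 6); vs b2: a1 (payoff 8); vs b3: a1 (payoff 2); vs b4: a3 (payoff 7).
Firm 2's best responses — vs a1: b4 (payoff 8); vs a2: b2 (payoff 7); vs a3: b2 (payoff 8); vs a4: b3 (payoff 6).
No cell has both players best-responding. For instance, Firm 1's best reply to b3 is a1, but against a1 Firm 2 prefers b4 over b3.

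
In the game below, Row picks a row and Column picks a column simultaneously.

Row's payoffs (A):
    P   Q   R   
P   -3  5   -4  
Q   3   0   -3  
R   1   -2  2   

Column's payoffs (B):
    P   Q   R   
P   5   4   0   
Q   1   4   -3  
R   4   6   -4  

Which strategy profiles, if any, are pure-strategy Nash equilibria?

There is no pure-strategy Nash equilibrium

A profile is a Nash equilibrium when each player is best-responding to the other.
Row's best responses — vs P: Q (payoff 3); vs Q: P (payoff 5); vs R: R (payoff 2).
Column's best responses — vs P: P (payoff 5); vs Q: Q (payoff 4); vs R: Q (payoff 6).
No cell has both players best-responding. For instance, Row's best reply to P is Q, but against Q Column prefers Q over P.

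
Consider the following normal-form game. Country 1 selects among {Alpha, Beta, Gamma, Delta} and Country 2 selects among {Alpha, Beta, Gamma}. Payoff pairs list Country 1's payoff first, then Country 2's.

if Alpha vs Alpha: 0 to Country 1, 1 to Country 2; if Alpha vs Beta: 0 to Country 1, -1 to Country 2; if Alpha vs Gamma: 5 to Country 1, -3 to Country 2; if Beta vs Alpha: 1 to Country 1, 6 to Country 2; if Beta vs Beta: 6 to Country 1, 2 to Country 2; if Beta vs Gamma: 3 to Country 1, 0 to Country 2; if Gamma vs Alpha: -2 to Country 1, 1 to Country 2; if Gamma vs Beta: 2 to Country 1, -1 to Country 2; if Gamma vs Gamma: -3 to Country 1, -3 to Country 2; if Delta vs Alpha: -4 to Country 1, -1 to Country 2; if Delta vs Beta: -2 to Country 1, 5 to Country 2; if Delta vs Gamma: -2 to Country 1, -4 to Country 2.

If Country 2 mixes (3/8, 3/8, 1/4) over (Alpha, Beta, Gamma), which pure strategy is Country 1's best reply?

Compute Country 1's expected payoff from each pure strategy against the given mix.
Alpha: (3/8)·0 + (3/8)·0 + (1/4)·5 = 5/4
Beta: (3/8)·1 + (3/8)·6 + (1/4)·3 = 27/8
Gamma: (3/8)·(-2) + (3/8)·2 + (1/4)·(-3) = -3/4
Delta: (3/8)·(-4) + (3/8)·(-2) + (1/4)·(-2) = -11/4
Highest expected payoff is 27/8, from Beta.

Beta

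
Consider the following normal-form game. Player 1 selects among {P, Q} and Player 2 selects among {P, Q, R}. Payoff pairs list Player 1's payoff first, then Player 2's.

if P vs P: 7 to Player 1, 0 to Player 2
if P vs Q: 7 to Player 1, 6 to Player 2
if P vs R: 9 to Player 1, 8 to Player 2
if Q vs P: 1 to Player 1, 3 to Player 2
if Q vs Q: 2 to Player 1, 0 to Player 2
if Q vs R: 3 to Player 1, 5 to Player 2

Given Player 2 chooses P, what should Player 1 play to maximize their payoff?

With Player 2 fixed at P, Player 1's payoffs are: P → 7, Q → 1.
The maximum is 7, achieved by P.

P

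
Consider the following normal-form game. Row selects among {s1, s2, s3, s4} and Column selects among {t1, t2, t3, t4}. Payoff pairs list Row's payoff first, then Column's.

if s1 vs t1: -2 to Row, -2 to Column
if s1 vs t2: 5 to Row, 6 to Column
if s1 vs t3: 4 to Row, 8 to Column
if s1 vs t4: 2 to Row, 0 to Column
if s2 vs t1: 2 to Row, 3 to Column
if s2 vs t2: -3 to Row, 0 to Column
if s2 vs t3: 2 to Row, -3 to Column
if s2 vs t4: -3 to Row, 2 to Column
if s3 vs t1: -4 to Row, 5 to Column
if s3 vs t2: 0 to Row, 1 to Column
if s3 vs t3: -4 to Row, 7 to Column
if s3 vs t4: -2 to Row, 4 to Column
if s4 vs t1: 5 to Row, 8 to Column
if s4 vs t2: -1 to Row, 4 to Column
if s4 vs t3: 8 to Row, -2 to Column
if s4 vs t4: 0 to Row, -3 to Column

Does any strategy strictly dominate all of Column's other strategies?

Check whether one of Column's strategies beats all alternatives regardless of what the opponent does.
t1 is not dominant: against s1, t2 gives 6 > -2.
t2 is not dominant: against s1, t3 gives 8 > 6.
t3 is not dominant: against s2, t1 gives 3 > -3.
t4 is not dominant: against s1, t2 gives 6 > 0.
No single strategy is best against every opponent action.

None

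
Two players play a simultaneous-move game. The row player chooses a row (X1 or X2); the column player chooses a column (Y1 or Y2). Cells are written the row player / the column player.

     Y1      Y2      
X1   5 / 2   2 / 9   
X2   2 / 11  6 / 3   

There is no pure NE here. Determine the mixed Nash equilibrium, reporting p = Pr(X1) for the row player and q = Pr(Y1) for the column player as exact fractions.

Each player's mixing probability is pinned down by making the *other* player indifferent.
The column player indifferent between Y1 and Y2: p·2 + (1−p)·11 = p·9 + (1−p)·3 ⟹ 11 + (-9)p = 3 + 6p ⟹ p = 8/15.
The row player indifferent between X1 and X2: q·5 + (1−q)·2 = q·2 + (1−q)·6 ⟹ 2 + 3q = 6 + (-4)q ⟹ q = 4/7.

p = 8/15, q = 4/7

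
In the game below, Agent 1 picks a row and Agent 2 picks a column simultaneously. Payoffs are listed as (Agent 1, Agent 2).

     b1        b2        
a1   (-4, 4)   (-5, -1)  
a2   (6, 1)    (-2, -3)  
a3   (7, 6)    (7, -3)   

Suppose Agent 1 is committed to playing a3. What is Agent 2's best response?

b1

With Agent 1 fixed at a3, Agent 2's payoffs are: b1 → 6, b2 → -3.
The maximum is 6, achieved by b1.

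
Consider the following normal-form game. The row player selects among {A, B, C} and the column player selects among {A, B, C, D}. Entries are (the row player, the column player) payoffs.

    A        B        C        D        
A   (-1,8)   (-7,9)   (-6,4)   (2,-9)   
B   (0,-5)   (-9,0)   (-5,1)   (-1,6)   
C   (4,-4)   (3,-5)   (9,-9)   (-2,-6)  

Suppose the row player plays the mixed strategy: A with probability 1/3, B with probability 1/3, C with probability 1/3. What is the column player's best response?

B

Compute the column player's expected payoff from each pure strategy against the given mix.
A: (1/3)·8 + (1/3)·(-5) + (1/3)·(-4) = -1/3
B: (1/3)·9 + (1/3)·0 + (1/3)·(-5) = 4/3
C: (1/3)·4 + (1/3)·1 + (1/3)·(-9) = -4/3
D: (1/3)·(-9) + (1/3)·6 + (1/3)·(-6) = -3
Highest expected payoff is 4/3, from B.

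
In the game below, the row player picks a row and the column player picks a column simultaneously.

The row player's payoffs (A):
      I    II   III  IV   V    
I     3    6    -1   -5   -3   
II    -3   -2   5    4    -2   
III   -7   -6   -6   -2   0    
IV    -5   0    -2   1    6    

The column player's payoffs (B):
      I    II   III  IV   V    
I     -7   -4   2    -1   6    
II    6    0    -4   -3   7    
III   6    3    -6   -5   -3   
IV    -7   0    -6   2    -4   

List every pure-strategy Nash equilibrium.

Check mutual best responses: a cell is a NE iff neither player can gain by unilaterally deviating.
The row player's best responses — vs I: I (payoff 3); vs II: I (payoff 6); vs III: II (payoff 5); vs IV: II (payoff 4); vs V: IV (payoff 6).
The column player's best responses — vs I: V (payoff 6); vs II: V (payoff 7); vs III: I (payoff 6); vs IV: IV (payoff 2).
No cell has both players best-responding. For instance, the row player's best reply to II is I, but against I the column player prefers V over II.

None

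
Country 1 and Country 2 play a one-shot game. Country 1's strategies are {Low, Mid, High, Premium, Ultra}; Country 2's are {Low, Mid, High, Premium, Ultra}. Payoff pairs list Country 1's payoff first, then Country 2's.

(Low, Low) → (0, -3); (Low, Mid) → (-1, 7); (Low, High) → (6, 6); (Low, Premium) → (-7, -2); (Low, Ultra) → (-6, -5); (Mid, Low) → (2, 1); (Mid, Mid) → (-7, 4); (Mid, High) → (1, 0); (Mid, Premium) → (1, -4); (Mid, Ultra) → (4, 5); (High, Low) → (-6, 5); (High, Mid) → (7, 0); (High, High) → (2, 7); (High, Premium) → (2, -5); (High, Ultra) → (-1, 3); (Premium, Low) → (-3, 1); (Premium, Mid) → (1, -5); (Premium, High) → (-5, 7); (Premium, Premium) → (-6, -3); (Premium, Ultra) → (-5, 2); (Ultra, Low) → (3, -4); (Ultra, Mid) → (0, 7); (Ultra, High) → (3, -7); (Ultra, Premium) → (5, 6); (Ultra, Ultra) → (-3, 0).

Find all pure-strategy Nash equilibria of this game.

(Mid, Ultra)

Find each player's best response to every opponent strategy; NE are the intersections.
Country 1's best responses — vs Low: Ultra (payoff 3); vs Mid: High (payoff 7); vs High: Low (payoff 6); vs Premium: Ultra (payoff 5); vs Ultra: Mid (payoff 4).
Country 2's best responses — vs Low: Mid (payoff 7); vs Mid: Ultra (payoff 5); vs High: High (payoff 7); vs Premium: High (payoff 7); vs Ultra: Mid (payoff 7).
The only mutual best response is (Mid, Ultra); neither player gains by switching there.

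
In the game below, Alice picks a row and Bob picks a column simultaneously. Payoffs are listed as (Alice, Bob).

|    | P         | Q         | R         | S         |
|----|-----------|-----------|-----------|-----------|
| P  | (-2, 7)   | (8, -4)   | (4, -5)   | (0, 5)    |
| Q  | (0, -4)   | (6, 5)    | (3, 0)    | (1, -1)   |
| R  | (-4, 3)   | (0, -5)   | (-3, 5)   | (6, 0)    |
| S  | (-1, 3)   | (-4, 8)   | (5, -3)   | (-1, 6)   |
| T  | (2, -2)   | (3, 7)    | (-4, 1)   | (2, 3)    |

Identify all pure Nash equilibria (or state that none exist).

There is no pure-strategy Nash equilibrium

A profile is a Nash equilibrium when each player is best-responding to the other.
Alice's best responses — vs P: T (payoff 2); vs Q: P (payoff 8); vs R: S (payoff 5); vs S: R (payoff 6).
Bob's best responses — vs P: P (payoff 7); vs Q: Q (payoff 5); vs R: R (payoff 5); vs S: Q (payoff 8); vs T: Q (payoff 7).
No cell has both players best-responding. For instance, Alice's best reply to P is T, but against T Bob prefers Q over P.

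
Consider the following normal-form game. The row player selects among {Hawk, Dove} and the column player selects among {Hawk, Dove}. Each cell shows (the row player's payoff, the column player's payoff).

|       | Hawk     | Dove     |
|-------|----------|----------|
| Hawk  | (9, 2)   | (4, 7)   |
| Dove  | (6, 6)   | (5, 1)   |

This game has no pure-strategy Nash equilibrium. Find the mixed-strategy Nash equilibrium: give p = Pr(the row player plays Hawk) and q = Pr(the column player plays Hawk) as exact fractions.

In a mixed NE each player is indifferent between their pure strategies, so the opponent's mix sets the indifference.
The column player indifferent between Hawk and Dove: p·2 + (1−p)·6 = p·7 + (1−p)·1 ⟹ 6 + (-4)p = 1 + 6p ⟹ p = 1/2.
The row player indifferent between Hawk and Dove: q·9 + (1−q)·4 = q·6 + (1−q)·5 ⟹ 4 + 5q = 5 + 1q ⟹ q = 1/4.

p = 1/2, q = 1/4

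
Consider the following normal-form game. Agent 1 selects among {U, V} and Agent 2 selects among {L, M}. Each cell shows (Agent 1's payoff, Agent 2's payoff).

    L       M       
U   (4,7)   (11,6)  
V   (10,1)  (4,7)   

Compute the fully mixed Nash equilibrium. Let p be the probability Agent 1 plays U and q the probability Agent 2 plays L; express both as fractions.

Each player's mixing probability is pinned down by making the *other* player indifferent.
Agent 2 indifferent between L and M: p·7 + (1−p)·1 = p·6 + (1−p)·7 ⟹ 1 + 6p = 7 + (-1)p ⟹ p = 6/7.
Agent 1 indifferent between U and V: q·4 + (1−q)·11 = q·10 + (1−q)·4 ⟹ 11 + (-7)q = 4 + 6q ⟹ q = 7/13.

p = 6/7, q = 7/13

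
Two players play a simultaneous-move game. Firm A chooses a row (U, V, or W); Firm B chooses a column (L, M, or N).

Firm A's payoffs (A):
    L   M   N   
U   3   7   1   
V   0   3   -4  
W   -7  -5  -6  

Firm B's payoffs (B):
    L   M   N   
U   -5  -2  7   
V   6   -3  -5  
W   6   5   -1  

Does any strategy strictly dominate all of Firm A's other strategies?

U

A strategy is strictly dominant if it gives Firm A a strictly higher payoff than every other strategy, against every choice by the opponent.
U strictly dominates: vs L: 3 > each of {0, -7}; vs M: 7 > each of {3, -5}; vs N: 1 > each of {-4, -6}.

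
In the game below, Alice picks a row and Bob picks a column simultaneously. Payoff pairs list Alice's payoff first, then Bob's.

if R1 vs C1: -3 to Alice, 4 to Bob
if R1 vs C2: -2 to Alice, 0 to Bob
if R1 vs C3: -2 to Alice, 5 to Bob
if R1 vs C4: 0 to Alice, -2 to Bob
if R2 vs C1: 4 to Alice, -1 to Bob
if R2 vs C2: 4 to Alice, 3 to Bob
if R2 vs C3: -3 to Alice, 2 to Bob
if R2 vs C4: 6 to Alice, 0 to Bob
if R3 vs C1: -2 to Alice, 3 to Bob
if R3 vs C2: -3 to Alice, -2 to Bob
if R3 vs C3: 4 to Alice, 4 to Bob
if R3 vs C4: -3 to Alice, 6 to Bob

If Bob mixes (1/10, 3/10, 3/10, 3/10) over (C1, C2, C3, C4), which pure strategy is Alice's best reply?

Alice's best reply maximizes expected payoff against the mix.
R1: (1/10)·(-3) + (3/10)·(-2) + (3/10)·(-2) + (3/10)·0 = -3/2
R2: (1/10)·4 + (3/10)·4 + (3/10)·(-3) + (3/10)·6 = 5/2
R3: (1/10)·(-2) + (3/10)·(-3) + (3/10)·4 + (3/10)·(-3) = -4/5
Highest expected payoff is 5/2, from R2.

R2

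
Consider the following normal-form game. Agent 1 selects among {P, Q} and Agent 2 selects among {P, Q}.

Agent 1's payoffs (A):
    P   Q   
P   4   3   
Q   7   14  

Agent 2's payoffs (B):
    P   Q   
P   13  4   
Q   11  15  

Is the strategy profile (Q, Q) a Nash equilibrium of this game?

Holding Agent 2 at Q: Agent 1 gets 14 from Q, versus 3 from P. No profitable deviation for Agent 1.
Holding Agent 1 at Q: Agent 2 gets 15 from Q, versus 11 from P. No profitable deviation for Agent 2 either.

Yes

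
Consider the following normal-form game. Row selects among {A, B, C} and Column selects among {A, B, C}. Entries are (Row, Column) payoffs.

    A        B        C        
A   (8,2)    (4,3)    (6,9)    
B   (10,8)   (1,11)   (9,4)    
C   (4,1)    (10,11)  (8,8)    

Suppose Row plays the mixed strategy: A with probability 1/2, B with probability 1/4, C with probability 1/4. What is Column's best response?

Column's best reply maximizes expected payoff against the mix.
A: (1/2)·2 + (1/4)·8 + (1/4)·1 = 13/4
B: (1/2)·3 + (1/4)·11 + (1/4)·11 = 7
C: (1/2)·9 + (1/4)·4 + (1/4)·8 = 15/2
Highest expected payoff is 15/2, from C.

C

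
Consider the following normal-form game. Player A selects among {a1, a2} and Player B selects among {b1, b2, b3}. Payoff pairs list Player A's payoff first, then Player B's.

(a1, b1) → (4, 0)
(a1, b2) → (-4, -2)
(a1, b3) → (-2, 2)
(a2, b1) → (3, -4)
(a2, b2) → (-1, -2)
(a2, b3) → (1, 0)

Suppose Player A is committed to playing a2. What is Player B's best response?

b3

With Player A fixed at a2, Player B's payoffs are: b1 → -4, b2 → -2, b3 → 0.
The maximum is 0, achieved by b3.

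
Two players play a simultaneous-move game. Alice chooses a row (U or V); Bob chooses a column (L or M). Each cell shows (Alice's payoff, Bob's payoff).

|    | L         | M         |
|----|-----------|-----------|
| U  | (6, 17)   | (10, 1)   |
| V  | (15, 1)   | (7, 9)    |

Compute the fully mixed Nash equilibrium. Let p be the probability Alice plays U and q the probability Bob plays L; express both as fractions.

p = 1/3, q = 1/4

In a mixed NE each player is indifferent between their pure strategies, so the opponent's mix sets the indifference.
Bob indifferent between L and M: p·17 + (1−p)·1 = p·1 + (1−p)·9 ⟹ 1 + 16p = 9 + (-8)p ⟹ p = 1/3.
Alice indifferent between U and V: q·6 + (1−q)·10 = q·15 + (1−q)·7 ⟹ 10 + (-4)q = 7 + 8q ⟹ q = 1/4.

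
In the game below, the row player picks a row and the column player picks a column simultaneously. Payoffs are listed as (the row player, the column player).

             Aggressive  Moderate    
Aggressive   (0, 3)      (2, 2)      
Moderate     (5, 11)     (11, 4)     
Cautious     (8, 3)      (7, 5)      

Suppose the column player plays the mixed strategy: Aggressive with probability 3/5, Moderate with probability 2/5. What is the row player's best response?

Cautious

Compute the row player's expected payoff from each pure strategy against the given mix.
Aggressive: (3/5)·0 + (2/5)·2 = 4/5
Moderate: (3/5)·5 + (2/5)·11 = 37/5
Cautious: (3/5)·8 + (2/5)·7 = 38/5
Highest expected payoff is 38/5, from Cautious.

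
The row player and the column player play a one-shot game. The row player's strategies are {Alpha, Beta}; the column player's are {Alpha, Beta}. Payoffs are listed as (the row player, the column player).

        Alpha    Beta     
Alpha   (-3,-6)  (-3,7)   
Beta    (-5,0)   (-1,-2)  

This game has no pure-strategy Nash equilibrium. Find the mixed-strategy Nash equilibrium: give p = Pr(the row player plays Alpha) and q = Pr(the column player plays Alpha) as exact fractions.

p = 2/15, q = 1/2

In a mixed NE each player is indifferent between their pure strategies, so the opponent's mix sets the indifference.
The column player indifferent between Alpha and Beta: p·(-6) + (1−p)·0 = p·7 + (1−p)·(-2) ⟹ 0 + (-6)p = (-2) + 9p ⟹ p = 2/15.
The row player indifferent between Alpha and Beta: q·(-3) + (1−q)·(-3) = q·(-5) + (1−q)·(-1) ⟹ (-3) + 0q = (-1) + (-4)q ⟹ q = 1/2.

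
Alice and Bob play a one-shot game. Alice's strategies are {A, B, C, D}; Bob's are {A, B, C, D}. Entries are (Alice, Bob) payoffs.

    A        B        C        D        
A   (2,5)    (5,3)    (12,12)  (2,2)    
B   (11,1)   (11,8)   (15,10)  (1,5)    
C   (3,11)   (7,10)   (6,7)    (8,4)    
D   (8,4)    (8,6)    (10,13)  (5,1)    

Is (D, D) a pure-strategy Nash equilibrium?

No

Holding Bob at D: Alice gets 5 from D but could get 8 by switching to C. Alice has a profitable deviation.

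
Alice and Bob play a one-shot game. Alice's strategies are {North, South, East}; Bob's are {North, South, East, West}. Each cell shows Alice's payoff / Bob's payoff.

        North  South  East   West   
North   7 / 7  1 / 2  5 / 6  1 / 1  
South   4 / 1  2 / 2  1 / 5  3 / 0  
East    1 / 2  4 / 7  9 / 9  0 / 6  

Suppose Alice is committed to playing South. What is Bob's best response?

East

With Alice fixed at South, Bob's payoffs are: North → 1, South → 2, East → 5, West → 0.
The maximum is 5, achieved by East.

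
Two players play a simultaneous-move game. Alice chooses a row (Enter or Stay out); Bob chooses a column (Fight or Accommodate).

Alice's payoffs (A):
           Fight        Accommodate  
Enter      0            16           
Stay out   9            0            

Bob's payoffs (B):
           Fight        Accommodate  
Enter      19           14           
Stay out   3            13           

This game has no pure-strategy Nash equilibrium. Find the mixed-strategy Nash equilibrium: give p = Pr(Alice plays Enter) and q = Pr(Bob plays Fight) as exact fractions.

p = 2/3, q = 16/25

Each player's mixing probability is pinned down by making the *other* player indifferent.
Bob indifferent between Fight and Accommodate: p·19 + (1−p)·3 = p·14 + (1−p)·13 ⟹ 3 + 16p = 13 + 1p ⟹ p = 2/3.
Alice indifferent between Enter and Stay out: q·0 + (1−q)·16 = q·9 + (1−q)·0 ⟹ 16 + (-16)q = 0 + 9q ⟹ q = 16/25.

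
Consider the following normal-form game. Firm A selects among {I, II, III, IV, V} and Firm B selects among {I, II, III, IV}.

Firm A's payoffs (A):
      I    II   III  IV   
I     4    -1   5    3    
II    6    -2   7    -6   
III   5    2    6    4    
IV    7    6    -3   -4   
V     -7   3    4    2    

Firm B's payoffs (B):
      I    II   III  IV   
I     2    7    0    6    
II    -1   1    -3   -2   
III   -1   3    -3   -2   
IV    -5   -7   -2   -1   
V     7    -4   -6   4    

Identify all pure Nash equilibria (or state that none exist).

Find each player's best response to every opponent strategy; NE are the intersections.
Firm A's best responses — vs I: IV (payoff 7); vs II: IV (payoff 6); vs III: II (payoff 7); vs IV: III (payoff 4).
Firm B's best responses — vs I: II (payoff 7); vs II: II (payoff 1); vs III: II (payoff 3); vs IV: IV (payoff -1); vs V: I (payoff 7).
No cell has both players best-responding. For instance, Firm A's best reply to I is IV, but against IV Firm B prefers IV over I.

No pure-strategy Nash equilibrium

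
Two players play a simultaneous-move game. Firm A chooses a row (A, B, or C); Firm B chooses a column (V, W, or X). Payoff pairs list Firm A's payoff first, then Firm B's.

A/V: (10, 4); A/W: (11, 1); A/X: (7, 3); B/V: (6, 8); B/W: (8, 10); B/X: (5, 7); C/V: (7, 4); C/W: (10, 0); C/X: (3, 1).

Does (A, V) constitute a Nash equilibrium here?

Holding Firm B at V: Firm A gets 10 from A, versus 6 from B, 7 from C. No profitable deviation for Firm A.
Holding Firm A at A: Firm B gets 4 from V, versus 1 from W, 3 from X. No profitable deviation for Firm B either.

Yes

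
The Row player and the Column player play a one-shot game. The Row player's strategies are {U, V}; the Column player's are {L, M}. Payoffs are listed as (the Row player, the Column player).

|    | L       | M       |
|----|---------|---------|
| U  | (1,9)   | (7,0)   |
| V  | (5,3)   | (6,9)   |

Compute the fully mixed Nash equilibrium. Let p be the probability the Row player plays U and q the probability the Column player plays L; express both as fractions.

In a mixed NE each player is indifferent between their pure strategies, so the opponent's mix sets the indifference.
The Column player indifferent between L and M: p·9 + (1−p)·3 = p·0 + (1−p)·9 ⟹ 3 + 6p = 9 + (-9)p ⟹ p = 2/5.
The Row player indifferent between U and V: q·1 + (1−q)·7 = q·5 + (1−q)·6 ⟹ 7 + (-6)q = 6 + (-1)q ⟹ q = 1/5.

p = 2/5, q = 1/5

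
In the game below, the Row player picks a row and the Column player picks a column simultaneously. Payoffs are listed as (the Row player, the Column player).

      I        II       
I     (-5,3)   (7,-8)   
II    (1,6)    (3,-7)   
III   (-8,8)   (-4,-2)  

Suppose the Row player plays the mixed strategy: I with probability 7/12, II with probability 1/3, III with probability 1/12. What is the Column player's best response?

I

The Column player's best reply maximizes expected payoff against the mix.
I: (7/12)·3 + (1/3)·6 + (1/12)·8 = 53/12
II: (7/12)·(-8) + (1/3)·(-7) + (1/12)·(-2) = -43/6
Highest expected payoff is 53/12, from I.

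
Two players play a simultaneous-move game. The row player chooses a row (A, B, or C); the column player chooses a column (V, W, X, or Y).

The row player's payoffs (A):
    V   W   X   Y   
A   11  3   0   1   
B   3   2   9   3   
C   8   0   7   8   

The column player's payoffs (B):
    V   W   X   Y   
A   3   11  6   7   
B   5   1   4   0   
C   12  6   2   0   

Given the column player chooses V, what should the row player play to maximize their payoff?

A

With the column player fixed at V, the row player's payoffs are: A → 11, B → 3, C → 8.
The maximum is 11, achieved by A.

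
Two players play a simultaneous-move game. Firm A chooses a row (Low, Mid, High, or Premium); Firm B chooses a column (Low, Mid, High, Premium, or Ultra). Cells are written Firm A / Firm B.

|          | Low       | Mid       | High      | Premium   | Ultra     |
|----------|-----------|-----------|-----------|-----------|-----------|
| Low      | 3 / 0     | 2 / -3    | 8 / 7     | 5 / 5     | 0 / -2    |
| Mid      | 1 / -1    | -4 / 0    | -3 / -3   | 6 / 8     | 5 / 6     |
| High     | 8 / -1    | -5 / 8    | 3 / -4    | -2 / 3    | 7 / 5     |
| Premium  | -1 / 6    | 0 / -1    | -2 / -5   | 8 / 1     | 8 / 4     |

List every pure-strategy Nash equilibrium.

(Low, High)

A profile is a Nash equilibrium when each player is best-responding to the other.
Firm A's best responses — vs Low: High (payoff 8); vs Mid: Low (payoff 2); vs High: Low (payoff 8); vs Premium: Premium (payoff 8); vs Ultra: Premium (payoff 8).
Firm B's best responses — vs Low: High (payoff 7); vs Mid: Premium (payoff 8); vs High: Mid (payoff 8); vs Premium: Low (payoff 6).
The only mutual best response is (Low, High); neither player gains by switching there.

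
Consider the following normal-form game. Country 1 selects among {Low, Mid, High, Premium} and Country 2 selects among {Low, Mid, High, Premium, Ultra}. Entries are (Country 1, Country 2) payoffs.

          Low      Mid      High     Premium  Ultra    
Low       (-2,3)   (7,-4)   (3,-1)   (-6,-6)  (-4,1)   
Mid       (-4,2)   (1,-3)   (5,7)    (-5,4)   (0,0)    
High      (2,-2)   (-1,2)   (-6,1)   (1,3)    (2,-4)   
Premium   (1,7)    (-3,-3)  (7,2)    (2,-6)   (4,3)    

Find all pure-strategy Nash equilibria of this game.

None

A profile is a Nash equilibrium when each player is best-responding to the other.
Country 1's best responses — vs Low: High (payoff 2); vs Mid: Low (payoff 7); vs High: Premium (payoff 7); vs Premium: Premium (payoff 2); vs Ultra: Premium (payoff 4).
Country 2's best responses — vs Low: Low (payoff 3); vs Mid: High (payoff 7); vs High: Premium (payoff 3); vs Premium: Low (payoff 7).
No cell has both players best-responding. For instance, Country 1's best reply to Low is High, but against High Country 2 prefers Premium over Low.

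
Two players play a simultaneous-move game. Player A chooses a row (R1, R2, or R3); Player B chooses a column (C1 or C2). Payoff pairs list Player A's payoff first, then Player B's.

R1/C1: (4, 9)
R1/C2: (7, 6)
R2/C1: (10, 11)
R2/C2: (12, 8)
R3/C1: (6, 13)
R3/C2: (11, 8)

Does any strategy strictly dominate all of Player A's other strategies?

A strategy is strictly dominant if it gives Player A a strictly higher payoff than every other strategy, against every choice by the opponent.
R2 strictly dominates: vs C1: 10 > each of {4, 6}; vs C2: 12 > each of {7, 11}.

R2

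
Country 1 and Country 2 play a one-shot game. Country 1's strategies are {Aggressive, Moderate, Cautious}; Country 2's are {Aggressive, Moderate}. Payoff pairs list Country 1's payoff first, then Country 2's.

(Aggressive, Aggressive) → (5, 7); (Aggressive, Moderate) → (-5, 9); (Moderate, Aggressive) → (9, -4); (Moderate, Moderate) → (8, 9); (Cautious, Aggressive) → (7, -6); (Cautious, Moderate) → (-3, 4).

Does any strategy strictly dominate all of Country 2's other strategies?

A strategy is strictly dominant if it gives Country 2 a strictly higher payoff than every other strategy, against every choice by the opponent.
Moderate strictly dominates: vs Aggressive: 9 > 7; vs Moderate: 9 > -4; vs Cautious: 4 > -6.

Moderate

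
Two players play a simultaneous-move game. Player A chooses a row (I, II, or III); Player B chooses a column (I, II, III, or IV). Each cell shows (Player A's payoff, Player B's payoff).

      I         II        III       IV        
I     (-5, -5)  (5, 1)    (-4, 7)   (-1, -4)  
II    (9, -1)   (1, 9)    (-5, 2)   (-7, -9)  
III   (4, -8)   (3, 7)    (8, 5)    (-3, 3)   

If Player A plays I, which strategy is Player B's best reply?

III

With Player A fixed at I, Player B's payoffs are: I → -5, II → 1, III → 7, IV → -4.
The maximum is 7, achieved by III.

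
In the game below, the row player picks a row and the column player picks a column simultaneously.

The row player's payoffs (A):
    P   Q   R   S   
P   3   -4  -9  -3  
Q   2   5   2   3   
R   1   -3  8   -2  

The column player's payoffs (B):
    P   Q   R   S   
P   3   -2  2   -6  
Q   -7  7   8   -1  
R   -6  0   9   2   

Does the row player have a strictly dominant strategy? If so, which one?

None

Check whether one of the row player's strategies beats all alternatives regardless of what the opponent does.
P is not dominant: against Q, Q gives 5 > -4.
Q is not dominant: against P, P gives 3 > 2.
R is not dominant: against P, P gives 3 > 1.
No single strategy is best against every opponent action.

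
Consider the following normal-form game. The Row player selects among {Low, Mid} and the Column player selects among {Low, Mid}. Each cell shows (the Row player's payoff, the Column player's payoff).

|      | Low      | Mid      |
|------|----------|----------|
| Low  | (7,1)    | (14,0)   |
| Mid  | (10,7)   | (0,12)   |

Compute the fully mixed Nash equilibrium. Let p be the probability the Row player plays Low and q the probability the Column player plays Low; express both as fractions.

Each player's mixing probability is pinned down by making the *other* player indifferent.
The Column player indifferent between Low and Mid: p·1 + (1−p)·7 = p·0 + (1−p)·12 ⟹ 7 + (-6)p = 12 + (-12)p ⟹ p = 5/6.
The Row player indifferent between Low and Mid: q·7 + (1−q)·14 = q·10 + (1−q)·0 ⟹ 14 + (-7)q = 0 + 10q ⟹ q = 14/17.

p = 5/6, q = 14/17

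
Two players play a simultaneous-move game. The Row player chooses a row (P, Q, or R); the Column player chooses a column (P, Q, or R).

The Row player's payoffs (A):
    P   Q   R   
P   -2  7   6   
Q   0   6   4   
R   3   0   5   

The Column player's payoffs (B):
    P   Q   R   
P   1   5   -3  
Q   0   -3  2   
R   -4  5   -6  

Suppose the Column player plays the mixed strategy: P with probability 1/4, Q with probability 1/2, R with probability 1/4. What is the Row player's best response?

Compute the Row player's expected payoff from each pure strategy against the given mix.
P: (1/4)·(-2) + (1/2)·7 + (1/4)·6 = 9/2
Q: (1/4)·0 + (1/2)·6 + (1/4)·4 = 4
R: (1/4)·3 + (1/2)·0 + (1/4)·5 = 2
Highest expected payoff is 9/2, from P.

P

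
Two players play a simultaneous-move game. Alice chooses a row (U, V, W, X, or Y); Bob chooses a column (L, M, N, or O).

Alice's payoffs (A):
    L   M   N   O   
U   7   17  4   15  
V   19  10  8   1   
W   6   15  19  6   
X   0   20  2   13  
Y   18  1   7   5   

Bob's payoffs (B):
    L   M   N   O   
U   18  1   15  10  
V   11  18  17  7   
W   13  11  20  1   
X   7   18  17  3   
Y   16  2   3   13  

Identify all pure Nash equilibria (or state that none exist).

(W, N) and (X, M)

Find each player's best response to every opponent strategy; NE are the intersections.
Alice's best responses — vs L: V (payoff 19); vs M: X (payoff 20); vs N: W (payoff 19); vs O: U (payoff 15).
Bob's best responses — vs U: L (payoff 18); vs V: M (payoff 18); vs W: N (payoff 20); vs X: M (payoff 18); vs Y: L (payoff 16).
Mutual best responses occur at (W, N) and (X, M); at each, neither player gains by switching.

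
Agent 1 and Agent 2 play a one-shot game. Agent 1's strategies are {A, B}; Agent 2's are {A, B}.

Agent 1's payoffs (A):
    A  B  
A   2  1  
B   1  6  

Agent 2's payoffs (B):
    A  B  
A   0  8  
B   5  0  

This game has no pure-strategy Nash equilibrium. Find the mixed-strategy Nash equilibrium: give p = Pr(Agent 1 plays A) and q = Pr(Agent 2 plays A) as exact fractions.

p = 5/13, q = 5/6

In a mixed NE each player is indifferent between their pure strategies, so the opponent's mix sets the indifference.
Agent 2 indifferent between A and B: p·0 + (1−p)·5 = p·8 + (1−p)·0 ⟹ 5 + (-5)p = 0 + 8p ⟹ p = 5/13.
Agent 1 indifferent between A and B: q·2 + (1−q)·1 = q·1 + (1−q)·6 ⟹ 1 + 1q = 6 + (-5)q ⟹ q = 5/6.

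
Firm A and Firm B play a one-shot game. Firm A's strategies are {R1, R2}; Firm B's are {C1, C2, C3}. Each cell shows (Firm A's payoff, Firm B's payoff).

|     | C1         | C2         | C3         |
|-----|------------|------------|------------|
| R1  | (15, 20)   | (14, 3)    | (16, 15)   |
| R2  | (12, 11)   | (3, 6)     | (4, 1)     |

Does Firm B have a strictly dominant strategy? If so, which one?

C1

Check whether one of Firm B's strategies beats all alternatives regardless of what the opponent does.
C1 strictly dominates: vs R1: 20 > each of {3, 15}; vs R2: 11 > each of {6, 1}.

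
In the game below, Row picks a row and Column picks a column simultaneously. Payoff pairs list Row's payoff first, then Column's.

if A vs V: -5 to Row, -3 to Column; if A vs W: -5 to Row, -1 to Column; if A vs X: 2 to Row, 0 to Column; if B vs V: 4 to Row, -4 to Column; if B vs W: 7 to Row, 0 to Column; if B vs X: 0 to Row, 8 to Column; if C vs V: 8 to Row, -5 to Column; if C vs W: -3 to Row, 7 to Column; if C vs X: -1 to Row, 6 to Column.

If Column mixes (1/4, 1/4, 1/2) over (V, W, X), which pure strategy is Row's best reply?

Compute Row's expected payoff from each pure strategy against the given mix.
A: (1/4)·(-5) + (1/4)·(-5) + (1/2)·2 = -3/2
B: (1/4)·4 + (1/4)·7 + (1/2)·0 = 11/4
C: (1/4)·8 + (1/4)·(-3) + (1/2)·(-1) = 3/4
Highest expected payoff is 11/4, from B.

B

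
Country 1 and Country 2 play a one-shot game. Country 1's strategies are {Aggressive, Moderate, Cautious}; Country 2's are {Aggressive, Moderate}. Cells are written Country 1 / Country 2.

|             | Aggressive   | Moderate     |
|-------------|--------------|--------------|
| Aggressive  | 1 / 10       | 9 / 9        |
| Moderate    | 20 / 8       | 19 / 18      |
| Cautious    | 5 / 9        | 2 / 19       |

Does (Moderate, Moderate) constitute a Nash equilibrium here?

Yes

Holding Country 2 at Moderate: Country 1 gets 19 from Moderate, versus 9 from Aggressive, 2 from Cautious. No profitable deviation for Country 1.
Holding Country 1 at Moderate: Country 2 gets 18 from Moderate, versus 8 from Aggressive. No profitable deviation for Country 2 either.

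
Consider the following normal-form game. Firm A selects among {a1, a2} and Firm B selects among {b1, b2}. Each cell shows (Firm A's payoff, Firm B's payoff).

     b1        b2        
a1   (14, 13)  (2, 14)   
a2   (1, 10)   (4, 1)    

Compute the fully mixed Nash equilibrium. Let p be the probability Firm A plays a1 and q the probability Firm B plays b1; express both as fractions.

In a mixed NE each player is indifferent between their pure strategies, so the opponent's mix sets the indifference.
Firm B indifferent between b1 and b2: p·13 + (1−p)·10 = p·14 + (1−p)·1 ⟹ 10 + 3p = 1 + 13p ⟹ p = 9/10.
Firm A indifferent between a1 and a2: q·14 + (1−q)·2 = q·1 + (1−q)·4 ⟹ 2 + 12q = 4 + (-3)q ⟹ q = 2/15.

p = 9/10, q = 2/15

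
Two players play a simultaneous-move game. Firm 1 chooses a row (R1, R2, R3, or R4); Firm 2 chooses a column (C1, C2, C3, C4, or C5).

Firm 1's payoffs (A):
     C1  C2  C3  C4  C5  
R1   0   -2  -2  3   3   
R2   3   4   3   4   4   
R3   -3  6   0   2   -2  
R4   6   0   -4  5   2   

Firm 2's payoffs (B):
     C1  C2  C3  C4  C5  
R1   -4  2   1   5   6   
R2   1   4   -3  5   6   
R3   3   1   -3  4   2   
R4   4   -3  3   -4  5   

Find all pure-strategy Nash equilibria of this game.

Check mutual best responses: a cell is a NE iff neither player can gain by unilaterally deviating.
Firm 1's best responses — vs C1: R4 (payoff 6); vs C2: R3 (payoff 6); vs C3: R2 (payoff 3); vs C4: R4 (payoff 5); vs C5: R2 (payoff 4).
Firm 2's best responses — vs R1: C5 (payoff 6); vs R2: C5 (payoff 6); vs R3: C4 (payoff 4); vs R4: C5 (payoff 5).
The only mutual best response is (R2, C5); neither player gains by switching there.

(R2, C5)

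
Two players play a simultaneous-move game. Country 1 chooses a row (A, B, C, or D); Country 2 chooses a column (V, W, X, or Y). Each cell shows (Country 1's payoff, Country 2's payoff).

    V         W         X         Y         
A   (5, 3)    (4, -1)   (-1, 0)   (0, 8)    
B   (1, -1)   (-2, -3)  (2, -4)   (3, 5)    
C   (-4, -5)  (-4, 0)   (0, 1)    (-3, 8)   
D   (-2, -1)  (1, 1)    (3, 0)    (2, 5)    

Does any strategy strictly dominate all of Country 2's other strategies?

Y

A strategy is strictly dominant if it gives Country 2 a strictly higher payoff than every other strategy, against every choice by the opponent.
Y strictly dominates: vs A: 8 > each of {3, -1, 0}; vs B: 5 > each of {-1, -3, -4}; vs C: 8 > each of {-5, 0, 1}; vs D: 5 > each of {-1, 1, 0}.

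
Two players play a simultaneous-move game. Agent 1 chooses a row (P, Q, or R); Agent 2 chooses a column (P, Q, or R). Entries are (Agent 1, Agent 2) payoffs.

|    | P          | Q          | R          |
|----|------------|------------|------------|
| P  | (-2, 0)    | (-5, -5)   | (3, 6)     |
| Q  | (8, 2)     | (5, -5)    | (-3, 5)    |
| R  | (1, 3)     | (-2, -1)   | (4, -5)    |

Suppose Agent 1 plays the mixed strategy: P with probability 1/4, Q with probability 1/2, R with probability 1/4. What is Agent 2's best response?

R

Agent 2's best reply maximizes expected payoff against the mix.
P: (1/4)·0 + (1/2)·2 + (1/4)·3 = 7/4
Q: (1/4)·(-5) + (1/2)·(-5) + (1/4)·(-1) = -4
R: (1/4)·6 + (1/2)·5 + (1/4)·(-5) = 11/4
Highest expected payoff is 11/4, from R.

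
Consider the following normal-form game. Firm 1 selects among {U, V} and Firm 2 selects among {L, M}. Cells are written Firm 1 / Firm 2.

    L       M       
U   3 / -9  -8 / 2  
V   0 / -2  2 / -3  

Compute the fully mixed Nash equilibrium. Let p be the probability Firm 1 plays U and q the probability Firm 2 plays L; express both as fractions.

Each player's mixing probability is pinned down by making the *other* player indifferent.
Firm 2 indifferent between L and M: p·(-9) + (1−p)·(-2) = p·2 + (1−p)·(-3) ⟹ (-2) + (-7)p = (-3) + 5p ⟹ p = 1/12.
Firm 1 indifferent between U and V: q·3 + (1−q)·(-8) = q·0 + (1−q)·2 ⟹ (-8) + 11q = 2 + (-2)q ⟹ q = 10/13.

p = 1/12, q = 10/13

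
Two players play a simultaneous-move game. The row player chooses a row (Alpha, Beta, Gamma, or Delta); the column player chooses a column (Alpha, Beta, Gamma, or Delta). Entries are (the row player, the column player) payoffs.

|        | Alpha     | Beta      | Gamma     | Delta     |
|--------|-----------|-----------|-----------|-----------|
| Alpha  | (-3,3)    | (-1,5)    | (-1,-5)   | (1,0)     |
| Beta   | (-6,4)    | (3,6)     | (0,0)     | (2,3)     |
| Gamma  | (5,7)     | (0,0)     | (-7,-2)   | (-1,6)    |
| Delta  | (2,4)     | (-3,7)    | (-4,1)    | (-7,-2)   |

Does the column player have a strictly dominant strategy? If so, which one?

None

A strategy is strictly dominant if it gives the column player a strictly higher payoff than every other strategy, against every choice by the opponent.
Alpha is not dominant: against Alpha, Beta gives 5 > 3.
Beta is not dominant: against Gamma, Alpha gives 7 > 0.
Gamma is not dominant: against Alpha, Alpha gives 3 > -5.
Delta is not dominant: against Alpha, Alpha gives 3 > 0.
No single strategy is best against every opponent action.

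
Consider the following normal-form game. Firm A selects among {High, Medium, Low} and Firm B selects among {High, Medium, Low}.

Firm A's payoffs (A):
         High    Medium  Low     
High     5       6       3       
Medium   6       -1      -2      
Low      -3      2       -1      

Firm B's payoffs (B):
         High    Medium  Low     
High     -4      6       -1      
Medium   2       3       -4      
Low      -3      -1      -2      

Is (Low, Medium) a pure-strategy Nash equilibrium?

Holding Firm B at Medium: Firm A gets 2 from Low but could get 6 by switching to High. Firm A has a profitable deviation.

No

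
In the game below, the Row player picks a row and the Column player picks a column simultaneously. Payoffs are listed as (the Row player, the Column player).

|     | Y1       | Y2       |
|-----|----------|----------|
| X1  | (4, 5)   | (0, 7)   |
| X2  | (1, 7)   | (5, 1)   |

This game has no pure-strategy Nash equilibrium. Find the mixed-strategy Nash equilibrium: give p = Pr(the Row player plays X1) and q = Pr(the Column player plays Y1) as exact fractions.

p = 3/4, q = 5/8

Each player's mixing probability is pinned down by making the *other* player indifferent.
The Column player indifferent between Y1 and Y2: p·5 + (1−p)·7 = p·7 + (1−p)·1 ⟹ 7 + (-2)p = 1 + 6p ⟹ p = 3/4.
The Row player indifferent between X1 and X2: q·4 + (1−q)·0 = q·1 + (1−q)·5 ⟹ 0 + 4q = 5 + (-4)q ⟹ q = 5/8.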